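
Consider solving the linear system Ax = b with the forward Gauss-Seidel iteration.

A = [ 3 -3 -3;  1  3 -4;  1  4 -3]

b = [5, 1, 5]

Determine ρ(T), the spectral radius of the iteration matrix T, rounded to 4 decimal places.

Write A = D+L+U with D = diag(3, 3, -3).
GS T = -(D+L)⁻¹U: row 0 first, T[0,2] = -(-3)/(3) = +1.0000; later rows by forward substitution.
  T[0,:] = [+0.0000  +1.0000  +1.0000]
  T[1,:] = [+0.0000  -0.3333  +1.0000]
  T[2,:] = [+0.0000  -0.1111  +1.6667]
eigenvalue magnitudes: 1.6095, 0.2761, 0.0000.
spectral radius ρ = 1.6095; 1.6095 > 1: divergent.

1.6095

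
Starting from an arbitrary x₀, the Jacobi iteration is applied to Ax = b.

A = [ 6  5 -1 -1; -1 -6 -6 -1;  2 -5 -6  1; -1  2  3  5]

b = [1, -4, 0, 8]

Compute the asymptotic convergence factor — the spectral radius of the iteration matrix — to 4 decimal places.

A = D + L + U where D = diag(6, -6, -6, 5).
T_J = -D⁻¹(L+U): T[1,3] = -(-1)/(-6) = -0.1667; T[1,1] = 0.
  T[0,:] = [+0.0000  -0.8333  +0.1667  +0.1667]
  T[1,:] = [-0.1667  +0.0000  -1.0000  -0.1667]
  T[2,:] = [+0.3333  -0.8333  +0.0000  +0.1667]
  T[3,:] = [+0.2000  -0.4000  -0.6000  +0.0000]
|eigenvalues of T|: 1.1341, 0.8124, 0.3308, 0.0091.
ρ(T) = max|λ| = 1.1341; 1.1341 > 1 ⇒ diverges.

1.1341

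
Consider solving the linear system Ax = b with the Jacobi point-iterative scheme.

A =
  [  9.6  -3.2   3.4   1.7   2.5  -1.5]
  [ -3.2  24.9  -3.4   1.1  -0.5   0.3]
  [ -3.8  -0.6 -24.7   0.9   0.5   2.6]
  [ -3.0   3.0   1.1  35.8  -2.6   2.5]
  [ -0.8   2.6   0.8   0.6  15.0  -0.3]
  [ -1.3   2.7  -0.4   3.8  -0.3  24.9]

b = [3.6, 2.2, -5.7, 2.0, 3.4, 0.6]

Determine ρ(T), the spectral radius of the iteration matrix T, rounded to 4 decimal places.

0.3493

Write A = D+L+U with D = diag(9.6, 24.9, -24.7, 35.8, 15, 24.9).
T_J = -D⁻¹(L+U): T[2,4] = -(0.5)/(-24.7) = +0.0202; T[2,2] = 0.
  T[0,:] = [+0.0000  +0.3333  -0.3542  -0.1771  -0.2604  +0.1562]
  T[1,:] = [+0.1285  +0.0000  +0.1365  -0.0442  +0.0201  -0.0120]
  T[2,:] = [-0.1538  -0.0243  +0.0000  +0.0364  +0.0202  +0.1053]
  T[3,:] = [+0.0838  -0.0838  -0.0307  +0.0000  +0.0726  -0.0698]
  T[4,:] = [+0.0533  -0.1733  -0.0533  -0.0400  +0.0000  +0.0200]
  T[5,:] = [+0.0522  -0.1084  +0.0161  -0.1526  +0.0120  +0.0000]
|eigenvalues of T|: 0.3493, 0.2216, 0.2216, 0.1227, 0.1227, 0.0674.
ρ = 0.3493; 0.3493 < 1, so it converges for any x₀.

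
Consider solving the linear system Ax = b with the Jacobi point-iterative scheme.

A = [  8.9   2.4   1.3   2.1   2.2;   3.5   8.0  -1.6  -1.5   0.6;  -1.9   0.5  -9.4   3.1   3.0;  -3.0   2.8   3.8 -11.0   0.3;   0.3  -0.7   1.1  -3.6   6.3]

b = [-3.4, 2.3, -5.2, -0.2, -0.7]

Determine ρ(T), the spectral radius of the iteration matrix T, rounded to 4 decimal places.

0.8274

Diagonal D = diag(8.9, 8, -9.4, -11, 6.3); L, U strict lower/upper.
T_J = -D⁻¹(L+U): T[2,1] = -(0.5)/(-9.4) = +0.0532; T[2,2] = 0.
  T[0,:] = [+0.0000 -0.2697 -0.1461 -0.2360 -0.2472]
  T[1,:] = [-0.4375 +0.0000 +0.2000 +0.1875 -0.0750]
  T[2,:] = [-0.2021 +0.0532 +0.0000 +0.3298 +0.3191]
  T[3,:] = [-0.2727 +0.2545 +0.3455 +0.0000 +0.0273]
  T[4,:] = [-0.0476 +0.1111 -0.1746 +0.5714 +0.0000]
|roots of det(T-λI)|: 0.8274, 0.3966, 0.3865, 0.3865, 0.0437.
ρ = 0.8274; 0.8274 < 1 ⇒ converges.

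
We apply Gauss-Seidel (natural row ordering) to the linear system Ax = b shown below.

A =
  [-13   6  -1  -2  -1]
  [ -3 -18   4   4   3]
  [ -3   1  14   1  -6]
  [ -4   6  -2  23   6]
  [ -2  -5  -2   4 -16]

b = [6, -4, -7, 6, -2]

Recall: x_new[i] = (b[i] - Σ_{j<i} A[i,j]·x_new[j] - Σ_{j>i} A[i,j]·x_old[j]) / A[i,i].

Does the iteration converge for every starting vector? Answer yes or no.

Diagonal D = diag(-13, -18, 14, 23, -16); L, U strict lower/upper.
T_GS = -(D+L)⁻¹U: row 0 first, T[0,1] = -(6)/(-13) = +0.4615; later rows by forward substitution.
  T[0,:] = [+0.0000  +0.4615  -0.0769  -0.1538  -0.0769]
  T[1,:] = [+0.0000  -0.0769  +0.2350  +0.2479  +0.1795]
  T[2,:] = [+0.0000  +0.1044  -0.0333  -0.1221  +0.3993]
  T[3,:] = [+0.0000  +0.1094  -0.0776  -0.1020  -0.2864]
  T[4,:] = [+0.0000  -0.0194  -0.0791  -0.0685  -0.1680]
moduli |λ_i(T)| = 0.3741, 0.0881, 0.0881, 0.0823, 0.0000.
ρ = 0.3741; 0.3741 < 1 ⇒ converges.

yes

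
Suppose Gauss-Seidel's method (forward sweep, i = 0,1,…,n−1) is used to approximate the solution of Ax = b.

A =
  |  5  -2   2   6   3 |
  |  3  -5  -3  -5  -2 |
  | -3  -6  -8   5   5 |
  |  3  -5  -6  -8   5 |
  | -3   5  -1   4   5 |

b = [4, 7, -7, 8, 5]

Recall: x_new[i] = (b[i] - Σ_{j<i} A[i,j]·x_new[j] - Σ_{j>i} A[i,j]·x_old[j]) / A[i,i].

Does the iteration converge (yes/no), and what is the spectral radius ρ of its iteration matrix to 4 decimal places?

no, ρ = 1.6847

Diagonal D = diag(5, -5, -8, -8, 5); L, U strict lower/upper.
T_GS = -(D+L)⁻¹U: row 0 first, T[0,2] = -(2)/(5) = -0.4000; later rows by forward substitution.
  T[0,:] = [+0.0000, +0.4000, -0.4000, -1.2000, -0.6000]
  T[1,:] = [+0.0000, +0.2400, -0.8400, -1.7200, -0.7600]
  T[2,:] = [+0.0000, -0.3300, +0.7800, +2.3650, +1.4200]
  T[3,:] = [+0.0000, +0.2475, -0.2100, -1.1488, -0.1900]
  T[4,:] = [+0.0000, -0.2640, +0.9240, +2.3920, +0.8360]
|λ(T)| sorted: 1.6847, 0.7135, 0.3854, 0.1214, 0.0000.
ρ = 1.6847; 1.6847 > 1 ⇒ diverges.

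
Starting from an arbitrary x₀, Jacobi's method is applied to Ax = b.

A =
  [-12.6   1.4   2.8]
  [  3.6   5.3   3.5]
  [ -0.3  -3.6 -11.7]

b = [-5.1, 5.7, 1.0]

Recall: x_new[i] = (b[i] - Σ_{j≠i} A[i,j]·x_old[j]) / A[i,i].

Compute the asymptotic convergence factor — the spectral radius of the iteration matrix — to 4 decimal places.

Split A = D + L + U, D = diag(-12.6, 5.3, -11.7).
Jacobi T = -D⁻¹(L+U): T[0,2] = -(2.8)/(-12.6) = +0.2222; T[0,0] = 0.
  T[0,:] = [+0.0000  +0.1111  +0.2222]
  T[1,:] = [-0.6792  +0.0000  -0.6604]
  T[2,:] = [-0.0256  -0.3077  +0.0000]
moduli |λ_i(T)| = 0.4734, 0.3195, 0.3195.
spectral radius ρ = 0.4734; 0.4734 < 1 ⇒ converges.

0.4734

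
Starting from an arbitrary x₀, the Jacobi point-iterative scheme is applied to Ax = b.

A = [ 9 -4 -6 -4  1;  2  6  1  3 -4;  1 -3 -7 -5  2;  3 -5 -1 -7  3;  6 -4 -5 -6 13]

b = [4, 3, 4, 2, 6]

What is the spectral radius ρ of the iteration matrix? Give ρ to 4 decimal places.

1.4861

Diagonal D = diag(9, 6, -7, -7, 13); L, U strict lower/upper.
Jacobi: T = -D⁻¹(L+U), T[4,0] = -(6)/(13) = -0.4615; T[4,4] = 0.
  T[0,:] = [+0.0000, +0.4444, +0.6667, +0.4444, -0.1111]
  T[1,:] = [-0.3333, +0.0000, -0.1667, -0.5000, +0.6667]
  T[2,:] = [+0.1429, -0.4286, +0.0000, -0.7143, +0.2857]
  T[3,:] = [+0.4286, -0.7143, -0.1429, +0.0000, +0.4286]
  T[4,:] = [-0.4615, +0.3077, +0.3846, +0.4615, +0.0000]
eigenvalue magnitudes: 1.4861, 0.6169, 0.6169, 0.4226, 0.4226.
ρ = 1.4861; 1.4861 > 1: divergent.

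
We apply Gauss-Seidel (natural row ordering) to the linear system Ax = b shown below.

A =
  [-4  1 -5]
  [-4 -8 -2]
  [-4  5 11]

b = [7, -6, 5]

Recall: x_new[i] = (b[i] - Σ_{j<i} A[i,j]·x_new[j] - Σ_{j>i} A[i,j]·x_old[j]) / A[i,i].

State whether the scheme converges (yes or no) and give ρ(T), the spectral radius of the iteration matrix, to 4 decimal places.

Write A = D+L+U with D = diag(-4, -8, 11).
Gauss-Seidel: T = -(D+L)⁻¹U, row 0 first, T[0,2] = -(-5)/(-4) = -1.2500; later rows by forward substitution.
  T[0,:] = [+0.0000  +0.2500  -1.2500]
  T[1,:] = [+0.0000  -0.1250  +0.3750]
  T[2,:] = [+0.0000  +0.1477  -0.6250]
eigenvalue magnitudes: 0.7184, 0.0316, 0.0000.
spectral radius ρ = 0.7184; 0.7184 < 1: convergent.

yes, ρ = 0.7184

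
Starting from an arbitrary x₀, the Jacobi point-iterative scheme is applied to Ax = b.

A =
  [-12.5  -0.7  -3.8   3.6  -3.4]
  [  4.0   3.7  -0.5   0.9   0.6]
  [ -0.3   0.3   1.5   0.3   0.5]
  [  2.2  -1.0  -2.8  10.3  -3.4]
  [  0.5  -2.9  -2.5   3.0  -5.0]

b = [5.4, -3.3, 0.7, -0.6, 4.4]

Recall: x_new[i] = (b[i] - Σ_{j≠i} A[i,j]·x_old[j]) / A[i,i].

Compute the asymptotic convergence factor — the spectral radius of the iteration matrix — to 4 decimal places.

Diagonal D = diag(-12.5, 3.7, 1.5, 10.3, -5); L, U strict lower/upper.
Jacobi: T = -D⁻¹(L+U), T[3,0] = -(2.2)/(10.3) = -0.2136; T[3,3] = 0.
  T[0,:] = [+0.0000  -0.0560  -0.3040  +0.2880  -0.2720]
  T[1,:] = [-1.0811  +0.0000  +0.1351  -0.2432  -0.1622]
  T[2,:] = [+0.2000  -0.2000  +0.0000  -0.2000  -0.3333]
  T[3,:] = [-0.2136  +0.0971  +0.2718  +0.0000  +0.3301]
  T[4,:] = [+0.1000  -0.5800  -0.5000  +0.6000  +0.0000]
|roots of det(T-λI)|: 0.8472, 0.6317, 0.5525, 0.5525, 0.1122.
spectral radius ρ = 0.8472; 0.8472 < 1 ⇒ converges.

0.8472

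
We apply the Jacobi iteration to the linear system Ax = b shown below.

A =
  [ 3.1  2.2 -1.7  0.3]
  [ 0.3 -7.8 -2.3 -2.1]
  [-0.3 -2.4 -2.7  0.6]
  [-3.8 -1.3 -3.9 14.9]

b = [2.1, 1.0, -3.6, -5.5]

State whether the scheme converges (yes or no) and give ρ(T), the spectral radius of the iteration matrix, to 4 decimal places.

yes, ρ = 0.6623

Write A = D+L+U with D = diag(3.1, -7.8, -2.7, 14.9).
Jacobi T = -D⁻¹(L+U): T[2,1] = -(-2.4)/(-2.7) = -0.8889; T[2,2] = 0.
  T[0,:] = [+0.0000 -0.7097 +0.5484 -0.0968]
  T[1,:] = [+0.0385 +0.0000 -0.2949 -0.2692]
  T[2,:] = [-0.1111 -0.8889 +0.0000 +0.2222]
  T[3,:] = [+0.2550 +0.0872 +0.2617 +0.0000]
eigenvalue magnitudes: 0.6623, 0.4496, 0.3990, 0.3990.
ρ(T) = max|λ| = 0.6623; 0.6623 < 1, so it converges for any x₀.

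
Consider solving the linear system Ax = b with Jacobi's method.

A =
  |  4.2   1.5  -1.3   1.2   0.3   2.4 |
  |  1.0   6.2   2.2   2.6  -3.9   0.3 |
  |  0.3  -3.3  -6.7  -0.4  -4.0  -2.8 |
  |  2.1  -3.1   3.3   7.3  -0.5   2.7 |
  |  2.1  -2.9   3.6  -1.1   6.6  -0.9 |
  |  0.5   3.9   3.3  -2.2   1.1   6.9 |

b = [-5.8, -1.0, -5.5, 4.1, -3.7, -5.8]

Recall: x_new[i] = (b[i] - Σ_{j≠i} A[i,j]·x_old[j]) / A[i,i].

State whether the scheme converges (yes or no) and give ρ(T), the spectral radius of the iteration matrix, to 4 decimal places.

Diagonal D = diag(4.2, 6.2, -6.7, 7.3, 6.6, 6.9); L, U strict lower/upper.
T_J = -D⁻¹(L+U): T[1,4] = -(-3.9)/(6.2) = +0.6290; T[1,1] = 0.
  T[0,:] = [+0.0000 -0.3571 +0.3095 -0.2857 -0.0714 -0.5714]
  T[1,:] = [-0.1613 +0.0000 -0.3548 -0.4194 +0.6290 -0.0484]
  T[2,:] = [+0.0448 -0.4925 +0.0000 -0.0597 -0.5970 -0.4179]
  T[3,:] = [-0.2877 +0.4247 -0.4521 +0.0000 +0.0685 -0.3699]
  T[4,:] = [-0.3182 +0.4394 -0.5455 +0.1667 +0.0000 +0.1364]
  T[5,:] = [-0.0725 -0.5652 -0.4783 +0.3188 -0.1594 +0.0000]
moduli |λ_i(T)| = 1.1738, 0.8893, 0.4933, 0.4933, 0.3437, 0.1744.
spectral radius ρ = 1.1738; 1.1738 > 1, so it fails to converge.

no, ρ = 1.1738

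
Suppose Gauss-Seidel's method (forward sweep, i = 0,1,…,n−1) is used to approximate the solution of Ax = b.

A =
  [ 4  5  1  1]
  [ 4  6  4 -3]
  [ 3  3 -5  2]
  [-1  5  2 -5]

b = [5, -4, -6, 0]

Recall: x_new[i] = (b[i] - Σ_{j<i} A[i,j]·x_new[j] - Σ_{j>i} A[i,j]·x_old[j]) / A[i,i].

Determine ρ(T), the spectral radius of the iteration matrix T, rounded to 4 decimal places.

Split A = D + L + U, D = diag(4, 6, -5, -5).
Gauss-Seidel: T = -(D+L)⁻¹U, row 0 first, T[0,3] = -(1)/(4) = -0.2500; later rows by forward substitution.
  T[0,:] = [+0.0000  -1.2500  -0.2500  -0.2500]
  T[1,:] = [+0.0000  +0.8333  -0.5000  +0.6667]
  T[2,:] = [+0.0000  -0.2500  -0.4500  +0.6500]
  T[3,:] = [+0.0000  +0.9833  -0.6300  +0.9767]
|eigenvalues of T|: 1.5697, 0.3361, 0.1264, 0.0000.
ρ(T) = max|λ| = 1.5697; 1.5697 > 1 ⇒ diverges.

1.5697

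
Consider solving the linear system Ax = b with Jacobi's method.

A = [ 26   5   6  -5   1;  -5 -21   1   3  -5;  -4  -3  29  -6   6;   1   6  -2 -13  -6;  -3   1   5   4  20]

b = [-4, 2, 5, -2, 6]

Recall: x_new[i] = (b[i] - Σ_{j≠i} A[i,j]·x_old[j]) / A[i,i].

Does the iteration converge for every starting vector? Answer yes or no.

A = D + L + U where D = diag(26, -21, 29, -13, 20).
T_J = -D⁻¹(L+U): T[4,0] = -(-3)/(20) = +0.1500; T[4,4] = 0.
  T[0,:] = [+0.0000  -0.1923  -0.2308  +0.1923  -0.0385]
  T[1,:] = [-0.2381  +0.0000  +0.0476  +0.1429  -0.2381]
  T[2,:] = [+0.1379  +0.1034  +0.0000  +0.2069  -0.2069]
  T[3,:] = [+0.0769  +0.4615  -0.1538  +0.0000  -0.4615]
  T[4,:] = [+0.1500  -0.0500  -0.2500  -0.2000  +0.0000]
|λ(T)| sorted: 0.5654, 0.4409, 0.2350, 0.2350, 0.1729.
spectral radius ρ = 0.5654; 0.5654 < 1, so it converges for any x₀.

yes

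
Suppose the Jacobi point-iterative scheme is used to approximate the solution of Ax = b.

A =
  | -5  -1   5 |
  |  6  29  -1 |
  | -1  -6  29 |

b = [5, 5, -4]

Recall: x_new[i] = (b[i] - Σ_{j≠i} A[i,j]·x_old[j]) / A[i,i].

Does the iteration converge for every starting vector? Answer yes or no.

A = D + L + U where D = diag(-5, 29, 29).
Jacobi T = -D⁻¹(L+U): T[0,1] = -(-1)/(-5) = -0.2000; T[0,0] = 0.
  T[0,:] = [+0.0000, -0.2000, +1.0000]
  T[1,:] = [-0.2069, +0.0000, +0.0345]
  T[2,:] = [+0.0345, +0.2069, +0.0000]
|λ(T)| sorted: 0.4284, 0.3170, 0.3170.
ρ(T) = max|λ| = 0.4284; 0.4284 < 1, so it converges for any x₀.

yes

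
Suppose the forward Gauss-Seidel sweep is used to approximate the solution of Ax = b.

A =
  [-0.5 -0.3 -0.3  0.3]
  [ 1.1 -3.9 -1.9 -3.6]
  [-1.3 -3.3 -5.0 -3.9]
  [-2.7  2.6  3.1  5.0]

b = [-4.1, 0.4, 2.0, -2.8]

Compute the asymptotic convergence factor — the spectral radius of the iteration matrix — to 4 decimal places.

1.3090

A = D + L + U where D = diag(-0.5, -3.9, -5, 5).
T_GS = -(D+L)⁻¹U: row 0 first, T[0,1] = -(-0.3)/(-0.5) = -0.6000; later rows by forward substitution.
  T[0,:] = [+0.0000, -0.6000, -0.6000, +0.6000]
  T[1,:] = [+0.0000, -0.1692, -0.6564, -0.7538]
  T[2,:] = [+0.0000, +0.2677, +0.5892, -0.4385]
  T[3,:] = [+0.0000, -0.4020, -0.3480, +0.9878]
|eigenvalues of T|: 1.3090, 0.3600, 0.2612, 0.0000.
ρ(T) = max|λ| = 1.3090; 1.3090 > 1 ⇒ diverges.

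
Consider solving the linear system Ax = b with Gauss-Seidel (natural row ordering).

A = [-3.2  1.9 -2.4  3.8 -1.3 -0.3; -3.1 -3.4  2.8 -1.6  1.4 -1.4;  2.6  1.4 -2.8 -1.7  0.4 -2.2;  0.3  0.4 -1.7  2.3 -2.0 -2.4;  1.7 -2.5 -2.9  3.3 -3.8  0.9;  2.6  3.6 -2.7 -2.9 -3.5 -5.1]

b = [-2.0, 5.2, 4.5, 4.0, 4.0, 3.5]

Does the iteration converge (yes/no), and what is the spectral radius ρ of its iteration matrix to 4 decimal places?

no, ρ = 1.5538

Split A = D + L + U, D = diag(-3.2, -3.4, -2.8, 2.3, -3.8, -5.1).
GS T = -(D+L)⁻¹U: row 0 first, T[0,3] = -(3.8)/(-3.2) = +1.1875; later rows by forward substitution.
  T[0,:] = [+0.0000  +0.5938  -0.7500  +1.1875  -0.4062  -0.0938]
  T[1,:] = [+0.0000  -0.5414  +1.5074  -1.5533  +0.7822  -0.3263]
  T[2,:] = [+0.0000  +0.2807  +0.0572  -0.2811  +0.1567  -1.0359]
  T[3,:] = [+0.0000  +0.2241  -0.1220  -0.0925  +0.9024  +0.3468]
  T[4,:] = [+0.0000  +0.6023  -1.4768  +1.6873  -0.0323  +1.5013]
  T[5,:] = [+0.0000  -0.7688  +1.7343  -1.4476  -0.2289  -0.9572]
|eigenvalues of T|: 1.5538, 1.1096, 1.1096, 0.3025, 0.0539, 0.0000.
ρ(T) = max|λ| = 1.5538; 1.5538 > 1, so it fails to converge.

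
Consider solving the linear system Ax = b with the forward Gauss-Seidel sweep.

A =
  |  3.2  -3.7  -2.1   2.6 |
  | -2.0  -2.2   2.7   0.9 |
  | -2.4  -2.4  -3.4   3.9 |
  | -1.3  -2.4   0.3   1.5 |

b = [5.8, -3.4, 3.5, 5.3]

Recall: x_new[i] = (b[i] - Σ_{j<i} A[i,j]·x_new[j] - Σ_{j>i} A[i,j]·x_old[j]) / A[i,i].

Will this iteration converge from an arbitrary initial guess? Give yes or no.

no

Write A = D+L+U with D = diag(3.2, -2.2, -3.4, 1.5).
GS T = -(D+L)⁻¹U: row 0 first, T[0,1] = -(-3.7)/(3.2) = +1.1562; later rows by forward substitution.
  T[0,:] = [+0.0000, +1.1562, +0.6562, -0.8125]
  T[1,:] = [+0.0000, -1.0511, +0.6307, +1.1477]
  T[2,:] = [+0.0000, -0.0742, -0.9084, +0.9104]
  T[3,:] = [+0.0000, -0.6649, +1.7595, +0.9501]
|eigenvalues of T|: 1.5163, 1.2507, 0.7438, 0.0000.
spectral radius ρ = 1.5163; 1.5163 > 1, so it fails to converge.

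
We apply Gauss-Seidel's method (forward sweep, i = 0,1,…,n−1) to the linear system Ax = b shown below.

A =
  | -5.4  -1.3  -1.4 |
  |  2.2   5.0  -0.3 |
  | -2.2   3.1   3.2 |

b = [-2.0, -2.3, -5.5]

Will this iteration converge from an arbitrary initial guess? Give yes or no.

yes

A = D + L + U where D = diag(-5.4, 5, 3.2).
GS T = -(D+L)⁻¹U: row 0 first, T[0,1] = -(-1.3)/(-5.4) = -0.2407; later rows by forward substitution.
  T[0,:] = [+0.0000 -0.2407 -0.2593]
  T[1,:] = [+0.0000 +0.1059 +0.1741]
  T[2,:] = [+0.0000 -0.2681 -0.3469]
|eigenvalues of T|: 0.1882, 0.0528, 0.0000.
spectral radius ρ = 0.1882; 0.1882 < 1: convergent.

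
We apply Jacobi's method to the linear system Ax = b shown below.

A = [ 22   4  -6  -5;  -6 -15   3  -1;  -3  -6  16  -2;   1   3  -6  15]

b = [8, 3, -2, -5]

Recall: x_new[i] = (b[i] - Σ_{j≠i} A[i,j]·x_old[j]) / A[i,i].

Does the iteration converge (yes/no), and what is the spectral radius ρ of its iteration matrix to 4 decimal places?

yes, ρ = 0.5019

Let D = diag(22, -15, 16, 15); L, U the strict triangles.
Jacobi: T = -D⁻¹(L+U), T[3,2] = -(-6)/(15) = +0.4000; T[3,3] = 0.
  T[0,:] = [+0.0000, -0.1818, +0.2727, +0.2273]
  T[1,:] = [-0.4000, +0.0000, +0.2000, -0.0667]
  T[2,:] = [+0.1875, +0.3750, +0.0000, +0.1250]
  T[3,:] = [-0.0667, -0.2000, +0.4000, +0.0000]
moduli |λ_i(T)| = 0.5019, 0.3778, 0.3778, 0.1972.
spectral radius ρ = 0.5019; 0.5019 < 1: convergent.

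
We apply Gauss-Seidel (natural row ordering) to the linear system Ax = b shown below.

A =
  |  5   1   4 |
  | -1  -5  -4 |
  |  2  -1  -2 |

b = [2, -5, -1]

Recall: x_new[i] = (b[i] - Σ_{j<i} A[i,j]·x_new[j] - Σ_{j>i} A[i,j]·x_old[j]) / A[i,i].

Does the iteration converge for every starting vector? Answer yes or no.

yes

Write A = D+L+U with D = diag(5, -5, -2).
Gauss-Seidel: T = -(D+L)⁻¹U, row 0 first, T[0,1] = -(1)/(5) = -0.2000; later rows by forward substitution.
  T[0,:] = [+0.0000, -0.2000, -0.8000]
  T[1,:] = [+0.0000, +0.0400, -0.6400]
  T[2,:] = [+0.0000, -0.2200, -0.4800]
|roots of det(T-λI)|: 0.6765, 0.2365, 0.0000.
ρ = 0.6765; 0.6765 < 1 ⇒ converges.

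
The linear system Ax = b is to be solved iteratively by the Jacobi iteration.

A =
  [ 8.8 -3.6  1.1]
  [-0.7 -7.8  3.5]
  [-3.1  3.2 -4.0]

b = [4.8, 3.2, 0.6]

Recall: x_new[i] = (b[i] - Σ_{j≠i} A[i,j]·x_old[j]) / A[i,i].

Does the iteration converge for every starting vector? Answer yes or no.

yes

Split A = D + L + U, D = diag(8.8, -7.8, -4).
Jacobi: T = -D⁻¹(L+U), T[2,1] = -(3.2)/(-4) = +0.8000; T[2,2] = 0.
  T[0,:] = [+0.0000  +0.4091  -0.1250]
  T[1,:] = [-0.0897  +0.0000  +0.4487]
  T[2,:] = [-0.7750  +0.8000  +0.0000]
|roots of det(T-λI)|: 0.7696, 0.4162, 0.4162.
spectral radius ρ = 0.7696; 0.7696 < 1: convergent.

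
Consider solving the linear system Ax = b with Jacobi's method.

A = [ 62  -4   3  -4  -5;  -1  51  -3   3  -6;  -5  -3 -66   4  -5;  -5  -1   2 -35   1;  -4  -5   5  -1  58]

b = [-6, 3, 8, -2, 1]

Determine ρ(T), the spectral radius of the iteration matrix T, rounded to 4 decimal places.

A = D + L + U where D = diag(62, 51, -66, -35, 58).
Jacobi T = -D⁻¹(L+U): T[4,3] = -(-1)/(58) = +0.0172; T[4,4] = 0.
  T[0,:] = [+0.0000  +0.0645  -0.0484  +0.0645  +0.0806]
  T[1,:] = [+0.0196  +0.0000  +0.0588  -0.0588  +0.1176]
  T[2,:] = [-0.0758  -0.0455  +0.0000  +0.0606  -0.0758]
  T[3,:] = [-0.1429  -0.0286  +0.0571  +0.0000  +0.0286]
  T[4,:] = [+0.0690  +0.0862  -0.0862  +0.0172  +0.0000]
|roots of det(T-λI)|: 0.1822, 0.1333, 0.0760, 0.0760, 0.0000.
ρ = 0.1822; 0.1822 < 1 ⇒ converges.

0.1822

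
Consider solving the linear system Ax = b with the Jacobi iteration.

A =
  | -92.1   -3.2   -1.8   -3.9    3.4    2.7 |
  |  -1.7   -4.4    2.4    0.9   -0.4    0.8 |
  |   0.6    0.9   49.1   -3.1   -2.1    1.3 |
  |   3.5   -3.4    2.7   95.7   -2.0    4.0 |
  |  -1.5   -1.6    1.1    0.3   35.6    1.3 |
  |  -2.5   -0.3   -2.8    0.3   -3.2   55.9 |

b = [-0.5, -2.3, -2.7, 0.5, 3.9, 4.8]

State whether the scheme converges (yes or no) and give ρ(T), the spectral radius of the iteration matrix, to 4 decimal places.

yes, ρ = 0.1658

Write A = D+L+U with D = diag(-92.1, -4.4, 49.1, 95.7, 35.6, 55.9).
T_J = -D⁻¹(L+U): T[5,1] = -(-0.3)/(55.9) = +0.0054; T[5,5] = 0.
  T[0,:] = [+0.0000 -0.0347 -0.0195 -0.0423 +0.0369 +0.0293]
  T[1,:] = [-0.3864 +0.0000 +0.5455 +0.2045 -0.0909 +0.1818]
  T[2,:] = [-0.0122 -0.0183 +0.0000 +0.0631 +0.0428 -0.0265]
  T[3,:] = [-0.0366 +0.0355 -0.0282 +0.0000 +0.0209 -0.0418]
  T[4,:] = [+0.0421 +0.0449 -0.0309 -0.0084 +0.0000 -0.0365]
  T[5,:] = [+0.0447 +0.0054 +0.0501 -0.0054 +0.0572 +0.0000]
|roots of det(T-λI)|: 0.1658, 0.1315, 0.1315, 0.0860, 0.0363, 0.0184.
spectral radius ρ = 0.1658; 0.1658 < 1 ⇒ converges.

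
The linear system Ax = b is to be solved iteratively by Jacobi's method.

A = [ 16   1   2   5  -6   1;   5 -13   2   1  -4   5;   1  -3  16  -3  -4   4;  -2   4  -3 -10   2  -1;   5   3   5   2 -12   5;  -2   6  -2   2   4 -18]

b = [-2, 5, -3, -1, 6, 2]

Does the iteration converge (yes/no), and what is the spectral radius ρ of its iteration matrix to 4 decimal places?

yes, ρ = 0.8694

A = D + L + U where D = diag(16, -13, 16, -10, -12, -18).
Jacobi: T = -D⁻¹(L+U), T[0,5] = -(1)/(16) = -0.0625; T[0,0] = 0.
  T[0,:] = [+0.0000 -0.0625 -0.1250 -0.3125 +0.3750 -0.0625]
  T[1,:] = [+0.3846 +0.0000 +0.1538 +0.0769 -0.3077 +0.3846]
  T[2,:] = [-0.0625 +0.1875 +0.0000 +0.1875 +0.2500 -0.2500]
  T[3,:] = [-0.2000 +0.4000 -0.3000 +0.0000 +0.2000 -0.1000]
  T[4,:] = [+0.4167 +0.2500 +0.4167 +0.1667 +0.0000 +0.4167]
  T[5,:] = [-0.1111 +0.3333 -0.1111 +0.1111 +0.2222 +0.0000]
|λ(T)| sorted: 0.8694, 0.5405, 0.2641, 0.2641, 0.2157, 0.1170.
ρ = 0.8694; 0.8694 < 1 ⇒ converges.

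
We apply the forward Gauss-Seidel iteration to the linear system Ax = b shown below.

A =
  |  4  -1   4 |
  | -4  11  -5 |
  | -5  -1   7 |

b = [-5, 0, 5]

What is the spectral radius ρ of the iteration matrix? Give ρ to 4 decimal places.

0.7227

Let D = diag(4, 11, 7); L, U the strict triangles.
GS T = -(D+L)⁻¹U: row 0 first, T[0,1] = -(-1)/(4) = +0.2500; later rows by forward substitution.
  T[0,:] = [+0.0000 +0.2500 -1.0000]
  T[1,:] = [+0.0000 +0.0909 +0.0909]
  T[2,:] = [+0.0000 +0.1916 -0.7013]
moduli |λ_i(T)| = 0.7227, 0.1123, 0.0000.
ρ(T) = max|λ| = 0.7227; 0.7227 < 1, so it converges for any x₀.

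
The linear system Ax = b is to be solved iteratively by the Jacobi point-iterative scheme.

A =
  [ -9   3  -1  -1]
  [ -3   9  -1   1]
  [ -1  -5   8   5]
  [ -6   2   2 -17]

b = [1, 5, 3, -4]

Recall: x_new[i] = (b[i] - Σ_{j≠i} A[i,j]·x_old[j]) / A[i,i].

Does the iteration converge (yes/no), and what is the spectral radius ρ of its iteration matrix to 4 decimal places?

A = D + L + U where D = diag(-9, 9, 8, -17).
Jacobi T = -D⁻¹(L+U): T[1,3] = -(1)/(9) = -0.1111; T[1,1] = 0.
  T[0,:] = [+0.0000  +0.3333  -0.1111  -0.1111]
  T[1,:] = [+0.3333  +0.0000  +0.1111  -0.1111]
  T[2,:] = [+0.1250  +0.6250  +0.0000  -0.6250]
  T[3,:] = [-0.3529  +0.1176  +0.1176  +0.0000]
moduli |λ_i(T)| = 0.5101, 0.2754, 0.2754, 0.2581.
ρ(T) = max|λ| = 0.5101; 0.5101 < 1, so it converges for any x₀.

yes, ρ = 0.5101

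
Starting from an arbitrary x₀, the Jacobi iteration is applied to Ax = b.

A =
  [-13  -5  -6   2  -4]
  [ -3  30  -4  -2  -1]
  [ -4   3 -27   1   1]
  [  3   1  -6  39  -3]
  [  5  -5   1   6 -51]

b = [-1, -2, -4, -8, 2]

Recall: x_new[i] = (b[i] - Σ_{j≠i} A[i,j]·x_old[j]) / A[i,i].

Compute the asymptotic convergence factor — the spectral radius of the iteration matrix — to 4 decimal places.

0.2612

A = D + L + U where D = diag(-13, 30, -27, 39, -51).
Jacobi: T = -D⁻¹(L+U), T[2,4] = -(1)/(-27) = +0.0370; T[2,2] = 0.
  T[0,:] = [+0.0000  -0.3846  -0.4615  +0.1538  -0.3077]
  T[1,:] = [+0.1000  +0.0000  +0.1333  +0.0667  +0.0333]
  T[2,:] = [-0.1481  +0.1111  +0.0000  +0.0370  +0.0370]
  T[3,:] = [-0.0769  -0.0256  +0.1538  +0.0000  +0.0769]
  T[4,:] = [+0.0980  -0.0980  +0.0196  +0.1176  +0.0000]
|λ(T)| sorted: 0.2612, 0.2148, 0.2148, 0.1993, 0.0355.
ρ = 0.2612; 0.2612 < 1: convergent.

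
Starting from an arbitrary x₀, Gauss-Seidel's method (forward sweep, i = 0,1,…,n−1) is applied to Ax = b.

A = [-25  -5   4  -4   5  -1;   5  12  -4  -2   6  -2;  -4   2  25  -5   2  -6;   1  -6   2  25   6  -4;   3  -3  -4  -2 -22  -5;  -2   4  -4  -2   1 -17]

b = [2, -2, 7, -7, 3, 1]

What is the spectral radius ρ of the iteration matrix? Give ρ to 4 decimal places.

0.5066

A = D + L + U where D = diag(-25, 12, 25, 25, -22, -17).
GS T = -(D+L)⁻¹U: row 0 first, T[0,3] = -(-4)/(-25) = -0.1600; later rows by forward substitution.
  T[0,:] = [+0.0000  -0.2000  +0.1600  -0.1600  +0.2000  -0.0400]
  T[1,:] = [+0.0000  +0.0833  +0.2667  +0.2333  -0.5833  +0.1833]
  T[2,:] = [+0.0000  -0.0387  +0.0043  +0.1557  -0.0013  +0.2189]
  T[3,:] = [+0.0000  +0.0311  +0.0573  +0.0499  -0.3879  +0.1881]
  T[4,:] = [+0.0000  -0.0344  -0.0205  -0.0865  +0.1423  -0.3146]
  T[5,:] = [+0.0000  +0.0466  +0.0350  +0.0261  -0.1065  -0.0443]
|λ(T)| sorted: 0.5066, 0.1205, 0.1205, 0.1078, 0.1078, 0.0000.
spectral radius ρ = 0.5066; 0.5066 < 1, so it converges for any x₀.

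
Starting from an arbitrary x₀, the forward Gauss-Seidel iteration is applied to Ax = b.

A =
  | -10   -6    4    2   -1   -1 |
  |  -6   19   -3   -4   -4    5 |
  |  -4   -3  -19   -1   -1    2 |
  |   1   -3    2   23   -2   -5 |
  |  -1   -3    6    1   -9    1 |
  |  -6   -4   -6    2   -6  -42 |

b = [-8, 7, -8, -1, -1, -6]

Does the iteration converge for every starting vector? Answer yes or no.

Let D = diag(-10, 19, -19, 23, -9, -42); L, U the strict triangles.
GS T = -(D+L)⁻¹U: row 0 first, T[0,2] = -(4)/(-10) = +0.4000; later rows by forward substitution.
  T[0,:] = [+0.0000  -0.6000  +0.4000  +0.2000  -0.1000  -0.1000]
  T[1,:] = [+0.0000  -0.1895  +0.2842  +0.2737  +0.1789  -0.2947]
  T[2,:] = [+0.0000  +0.1562  -0.1291  -0.1380  -0.0598  +0.1729]
  T[3,:] = [+0.0000  -0.0122  +0.0309  +0.0390  +0.1198  +0.1683]
  T[4,:] = [+0.0000  +0.2326  -0.2218  -0.2011  -0.0751  +0.3544]
  T[5,:] = [+0.0000  +0.0476  -0.0326  -0.0043  +0.0222  -0.0250]
|roots of det(T-λI)|: 0.3523, 0.1636, 0.1334, 0.0314, 0.0285, 0.0000.
ρ(T) = max|λ| = 0.3523; 0.3523 < 1 ⇒ converges.

yes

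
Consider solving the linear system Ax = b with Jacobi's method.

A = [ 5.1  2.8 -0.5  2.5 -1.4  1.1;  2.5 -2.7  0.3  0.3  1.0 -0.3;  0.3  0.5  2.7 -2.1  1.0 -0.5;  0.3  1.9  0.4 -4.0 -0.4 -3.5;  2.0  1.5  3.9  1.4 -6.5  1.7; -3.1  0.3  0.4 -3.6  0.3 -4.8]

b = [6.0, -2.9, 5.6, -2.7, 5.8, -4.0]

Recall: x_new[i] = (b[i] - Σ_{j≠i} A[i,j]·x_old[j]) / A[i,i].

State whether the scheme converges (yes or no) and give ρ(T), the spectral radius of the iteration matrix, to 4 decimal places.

no, ρ = 1.1349

A = D + L + U where D = diag(5.1, -2.7, 2.7, -4, -6.5, -4.8).
Jacobi: T = -D⁻¹(L+U), T[1,5] = -(-0.3)/(-2.7) = -0.1111; T[1,1] = 0.
  T[0,:] = [+0.0000  -0.5490  +0.0980  -0.4902  +0.2745  -0.2157]
  T[1,:] = [+0.9259  +0.0000  +0.1111  +0.1111  +0.3704  -0.1111]
  T[2,:] = [-0.1111  -0.1852  +0.0000  +0.7778  -0.3704  +0.1852]
  T[3,:] = [+0.0750  +0.4750  +0.1000  +0.0000  -0.1000  -0.8750]
  T[4,:] = [+0.3077  +0.2308  +0.6000  +0.2154  +0.0000  +0.2615]
  T[5,:] = [-0.6458  +0.0625  +0.0833  -0.7500  +0.0625  +0.0000]
|λ(T)| sorted: 1.1349, 0.8147, 0.8147, 0.6325, 0.1857, 0.1208.
ρ(T) = max|λ| = 1.1349; 1.1349 > 1, so it fails to converge.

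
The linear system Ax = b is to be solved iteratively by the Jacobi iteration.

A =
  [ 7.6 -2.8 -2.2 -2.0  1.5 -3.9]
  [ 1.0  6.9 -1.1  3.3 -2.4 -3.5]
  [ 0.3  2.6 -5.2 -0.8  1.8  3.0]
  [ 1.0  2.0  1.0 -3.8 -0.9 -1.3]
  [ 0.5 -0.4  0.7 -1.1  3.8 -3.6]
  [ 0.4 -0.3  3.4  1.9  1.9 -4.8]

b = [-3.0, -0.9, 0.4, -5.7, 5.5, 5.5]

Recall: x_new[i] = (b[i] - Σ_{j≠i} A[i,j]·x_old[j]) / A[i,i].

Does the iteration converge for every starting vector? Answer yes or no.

A = D + L + U where D = diag(7.6, 6.9, -5.2, -3.8, 3.8, -4.8).
Jacobi T = -D⁻¹(L+U): T[4,3] = -(-1.1)/(3.8) = +0.2895; T[4,4] = 0.
  T[0,:] = [+0.0000  +0.3684  +0.2895  +0.2632  -0.1974  +0.5132]
  T[1,:] = [-0.1449  +0.0000  +0.1594  -0.4783  +0.3478  +0.5072]
  T[2,:] = [+0.0577  +0.5000  +0.0000  -0.1538  +0.3462  +0.5769]
  T[3,:] = [+0.2632  +0.5263  +0.2632  +0.0000  -0.2368  -0.3421]
  T[4,:] = [-0.1316  +0.1053  -0.1842  +0.2895  +0.0000  +0.9474]
  T[5,:] = [+0.0833  -0.0625  +0.7083  +0.3958  +0.3958  +0.0000]
moduli |λ_i(T)| = 1.1231, 0.7240, 0.7240, 0.5650, 0.5650, 0.0471.
ρ = 1.1231; 1.1231 > 1: divergent.

no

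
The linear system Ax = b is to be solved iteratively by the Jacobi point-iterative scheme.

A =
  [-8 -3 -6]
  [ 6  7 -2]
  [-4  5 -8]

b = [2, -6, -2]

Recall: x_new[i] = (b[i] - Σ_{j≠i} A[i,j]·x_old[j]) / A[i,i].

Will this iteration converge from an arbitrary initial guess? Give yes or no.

no

Let D = diag(-8, 7, -8); L, U the strict triangles.
T_J = -D⁻¹(L+U): T[0,2] = -(-6)/(-8) = -0.7500; T[0,0] = 0.
  T[0,:] = [+0.0000 -0.3750 -0.7500]
  T[1,:] = [-0.8571 +0.0000 +0.2857]
  T[2,:] = [-0.5000 +0.6250 +0.0000]
|λ(T)| sorted: 1.1304, 0.6347, 0.6347.
ρ = 1.1304; 1.1304 > 1, so it fails to converge.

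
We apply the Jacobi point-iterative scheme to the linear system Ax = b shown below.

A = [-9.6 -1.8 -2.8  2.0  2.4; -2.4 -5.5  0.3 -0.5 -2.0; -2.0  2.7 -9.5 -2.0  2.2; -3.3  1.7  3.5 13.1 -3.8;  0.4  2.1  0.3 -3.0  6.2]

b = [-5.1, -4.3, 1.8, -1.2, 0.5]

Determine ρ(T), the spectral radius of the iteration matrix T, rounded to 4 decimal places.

0.8370

Diagonal D = diag(-9.6, -5.5, -9.5, 13.1, 6.2); L, U strict lower/upper.
T_J = -D⁻¹(L+U): T[4,3] = -(-3)/(6.2) = +0.4839; T[4,4] = 0.
  T[0,:] = [+0.0000  -0.1875  -0.2917  +0.2083  +0.2500]
  T[1,:] = [-0.4364  +0.0000  +0.0545  -0.0909  -0.3636]
  T[2,:] = [-0.2105  +0.2842  +0.0000  -0.2105  +0.2316]
  T[3,:] = [+0.2519  -0.1298  -0.2672  +0.0000  +0.2901]
  T[4,:] = [-0.0645  -0.3387  -0.0484  +0.4839  +0.0000]
eigenvalue magnitudes: 0.8370, 0.4336, 0.4336, 0.1039, 0.0954.
ρ = 0.8370; 0.8370 < 1 ⇒ converges.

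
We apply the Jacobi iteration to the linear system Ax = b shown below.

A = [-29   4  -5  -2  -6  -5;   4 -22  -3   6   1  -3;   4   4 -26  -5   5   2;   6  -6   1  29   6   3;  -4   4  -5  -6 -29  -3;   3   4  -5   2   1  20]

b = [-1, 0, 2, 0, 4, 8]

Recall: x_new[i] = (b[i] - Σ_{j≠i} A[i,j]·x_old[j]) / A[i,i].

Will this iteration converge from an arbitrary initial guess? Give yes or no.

yes

Write A = D+L+U with D = diag(-29, -22, -26, 29, -29, 20).
T_J = -D⁻¹(L+U): T[0,1] = -(4)/(-29) = +0.1379; T[0,0] = 0.
  T[0,:] = [+0.0000  +0.1379  -0.1724  -0.0690  -0.2069  -0.1724]
  T[1,:] = [+0.1818  +0.0000  -0.1364  +0.2727  +0.0455  -0.1364]
  T[2,:] = [+0.1538  +0.1538  +0.0000  -0.1923  +0.1923  +0.0769]
  T[3,:] = [-0.2069  +0.2069  -0.0345  +0.0000  -0.2069  -0.1034]
  T[4,:] = [-0.1379  +0.1379  -0.1724  -0.2069  +0.0000  -0.1034]
  T[5,:] = [-0.1500  -0.2000  +0.2500  -0.1000  -0.0500  +0.0000]
|eigenvalues of T|: 0.5203, 0.3264, 0.2483, 0.2483, 0.1965, 0.1416.
ρ(T) = max|λ| = 0.5203; 0.5203 < 1 ⇒ converges.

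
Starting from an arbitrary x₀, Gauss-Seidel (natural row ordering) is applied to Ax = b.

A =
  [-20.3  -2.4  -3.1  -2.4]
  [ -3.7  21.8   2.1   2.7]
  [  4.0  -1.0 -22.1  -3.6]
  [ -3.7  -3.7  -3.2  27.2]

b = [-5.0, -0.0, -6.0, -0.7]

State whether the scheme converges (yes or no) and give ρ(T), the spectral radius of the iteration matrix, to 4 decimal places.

yes, ρ = 0.1668

Write A = D+L+U with D = diag(-20.3, 21.8, -22.1, 27.2).
T_GS = -(D+L)⁻¹U: row 0 first, T[0,3] = -(-2.4)/(-20.3) = -0.1182; later rows by forward substitution.
  T[0,:] = [+0.0000, -0.1182, -0.1527, -0.1182]
  T[1,:] = [+0.0000, -0.0201, -0.1222, -0.1439]
  T[2,:] = [+0.0000, -0.0205, -0.0221, -0.1778]
  T[3,:] = [+0.0000, -0.0212, -0.0400, -0.0566]
|λ(T)| sorted: 0.1668, 0.0389, 0.0389, 0.0000.
ρ(T) = max|λ| = 0.1668; 0.1668 < 1: convergent.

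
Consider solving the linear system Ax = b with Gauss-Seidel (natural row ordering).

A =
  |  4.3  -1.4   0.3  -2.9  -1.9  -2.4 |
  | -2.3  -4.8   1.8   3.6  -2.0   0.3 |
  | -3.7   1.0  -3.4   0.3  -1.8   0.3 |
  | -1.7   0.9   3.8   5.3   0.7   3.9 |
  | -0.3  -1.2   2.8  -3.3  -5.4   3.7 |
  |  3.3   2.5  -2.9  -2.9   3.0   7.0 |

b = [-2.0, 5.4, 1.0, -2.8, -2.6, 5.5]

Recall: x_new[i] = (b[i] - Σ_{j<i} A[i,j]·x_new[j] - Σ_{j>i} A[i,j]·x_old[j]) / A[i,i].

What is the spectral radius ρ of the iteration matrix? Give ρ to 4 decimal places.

1.2119

A = D + L + U where D = diag(4.3, -4.8, -3.4, 5.3, -5.4, 7).
T_GS = -(D+L)⁻¹U: row 0 first, T[0,4] = -(-1.9)/(4.3) = +0.4419; later rows by forward substitution.
  T[0,:] = [+0.0000 +0.3256 -0.0698 +0.6744 +0.4419 +0.5581]
  T[1,:] = [+0.0000 -0.1560 +0.4084 +0.4268 -0.6284 -0.2049]
  T[2,:] = [+0.0000 -0.4002 +0.1960 -0.5201 -1.1951 -0.5794]
  T[3,:] = [+0.0000 +0.4179 -0.2323 +0.5168 +0.9732 -0.1066]
  T[4,:] = [+0.0000 -0.4463 +0.1567 -0.7178 -1.0993 +0.4644]
  T[5,:] = [+0.0000 +0.1008 -0.1952 -0.1641 +0.3953 -0.6732]
eigenvalue magnitudes: 1.2119, 0.3167, 0.2770, 0.0657, 0.0657, 0.0000.
ρ = 1.2119; 1.2119 > 1 ⇒ diverges.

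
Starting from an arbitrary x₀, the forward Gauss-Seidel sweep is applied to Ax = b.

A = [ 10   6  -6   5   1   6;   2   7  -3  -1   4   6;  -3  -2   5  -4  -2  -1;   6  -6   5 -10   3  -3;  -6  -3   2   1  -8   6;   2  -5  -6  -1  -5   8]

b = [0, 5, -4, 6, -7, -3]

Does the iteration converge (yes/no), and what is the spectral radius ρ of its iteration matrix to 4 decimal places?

A = D + L + U where D = diag(10, 7, 5, -10, -8, 8).
T_GS = -(D+L)⁻¹U: row 0 first, T[0,3] = -(5)/(10) = -0.5000; later rows by forward substitution.
  T[0,:] = [+0.0000 -0.6000 +0.6000 -0.5000 -0.1000 -0.6000]
  T[1,:] = [+0.0000 +0.1714 +0.2571 +0.2857 -0.5429 -0.6857]
  T[2,:] = [+0.0000 -0.2914 +0.4629 +0.6143 +0.1229 -0.4343]
  T[3,:] = [+0.0000 -0.6086 +0.4371 -0.1643 +0.6271 -0.4657]
  T[4,:] = [+0.0000 +0.2368 -0.3761 +0.4009 +0.3877 +1.2904]
  T[5,:] = [+0.0000 +0.1105 +0.1775 +0.9943 +0.0985 +0.1440]
eigenvalue magnitudes: 1.2295, 0.9705, 0.9705, 0.1000, 0.1000, 0.0000.
ρ(T) = max|λ| = 1.2295; 1.2295 > 1: divergent.

no, ρ = 1.2295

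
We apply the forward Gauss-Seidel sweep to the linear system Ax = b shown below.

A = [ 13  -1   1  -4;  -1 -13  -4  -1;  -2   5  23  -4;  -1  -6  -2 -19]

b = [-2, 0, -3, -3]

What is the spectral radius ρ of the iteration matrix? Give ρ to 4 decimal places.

0.1681

Split A = D + L + U, D = diag(13, -13, 23, -19).
T_GS = -(D+L)⁻¹U: row 0 first, T[0,1] = -(-1)/(13) = +0.0769; later rows by forward substitution.
  T[0,:] = [+0.0000 +0.0769 -0.0769 +0.3077]
  T[1,:] = [+0.0000 -0.0059 -0.3018 -0.1006]
  T[2,:] = [+0.0000 +0.0080 +0.0589 +0.2225]
  T[3,:] = [+0.0000 -0.0030 +0.0931 -0.0079]
|eigenvalues of T|: 0.1681, 0.1114, 0.0116, 0.0000.
spectral radius ρ = 0.1681; 0.1681 < 1: convergent.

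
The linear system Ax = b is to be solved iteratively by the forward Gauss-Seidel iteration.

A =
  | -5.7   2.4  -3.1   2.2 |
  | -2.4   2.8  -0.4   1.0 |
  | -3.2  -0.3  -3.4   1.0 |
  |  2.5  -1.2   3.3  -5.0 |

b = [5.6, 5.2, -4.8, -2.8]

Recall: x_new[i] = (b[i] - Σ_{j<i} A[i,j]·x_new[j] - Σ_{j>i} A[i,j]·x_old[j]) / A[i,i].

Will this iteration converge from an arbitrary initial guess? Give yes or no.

Split A = D + L + U, D = diag(-5.7, 2.8, -3.4, -5).
T_GS = -(D+L)⁻¹U: row 0 first, T[0,2] = -(-3.1)/(-5.7) = -0.5439; later rows by forward substitution.
  T[0,:] = [+0.0000 +0.4211 -0.5439 +0.3860]
  T[1,:] = [+0.0000 +0.3609 -0.3233 -0.0263]
  T[2,:] = [+0.0000 -0.4281 +0.5404 -0.0668]
  T[3,:] = [+0.0000 -0.1587 +0.1623 +0.1552]
|roots of det(T-λI)|: 0.8226, 0.1710, 0.0629, 0.0000.
spectral radius ρ = 0.8226; 0.8226 < 1, so it converges for any x₀.

yes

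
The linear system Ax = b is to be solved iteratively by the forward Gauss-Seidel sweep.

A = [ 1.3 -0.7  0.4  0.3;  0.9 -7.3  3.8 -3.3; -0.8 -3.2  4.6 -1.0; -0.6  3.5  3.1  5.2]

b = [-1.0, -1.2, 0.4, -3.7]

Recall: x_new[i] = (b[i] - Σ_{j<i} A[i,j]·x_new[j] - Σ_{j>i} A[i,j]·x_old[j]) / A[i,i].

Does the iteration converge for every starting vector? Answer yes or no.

Split A = D + L + U, D = diag(1.3, -7.3, 4.6, 5.2).
T_GS = -(D+L)⁻¹U: row 0 first, T[0,2] = -(0.4)/(1.3) = -0.3077; later rows by forward substitution.
  T[0,:] = [+0.0000, +0.5385, -0.3077, -0.2308]
  T[1,:] = [+0.0000, +0.0664, +0.4826, -0.4805]
  T[2,:] = [+0.0000, +0.1398, +0.2822, -0.1570]
  T[3,:] = [+0.0000, -0.0659, -0.5286, +0.3904]
moduli |λ_i(T)| = 0.7852, 0.0946, 0.0946, 0.0000.
spectral radius ρ = 0.7852; 0.7852 < 1 ⇒ converges.

yes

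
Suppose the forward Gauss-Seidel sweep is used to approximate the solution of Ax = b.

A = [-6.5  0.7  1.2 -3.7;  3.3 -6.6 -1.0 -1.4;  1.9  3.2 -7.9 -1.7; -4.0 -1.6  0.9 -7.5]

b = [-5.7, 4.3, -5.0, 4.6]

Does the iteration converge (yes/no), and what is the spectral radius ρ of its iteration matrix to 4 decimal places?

yes, ρ = 0.5053

Let D = diag(-6.5, -6.6, -7.9, -7.5); L, U the strict triangles.
Gauss-Seidel: T = -(D+L)⁻¹U, row 0 first, T[0,3] = -(-3.7)/(-6.5) = -0.5692; later rows by forward substitution.
  T[0,:] = [+0.0000  +0.1077  +0.1846  -0.5692]
  T[1,:] = [+0.0000  +0.0538  -0.0592  -0.4967]
  T[2,:] = [+0.0000  +0.0477  +0.0204  -0.5533]
  T[3,:] = [+0.0000  -0.0632  -0.0834  +0.3432]
|λ(T)| sorted: 0.5053, 0.1190, 0.0311, 0.0000.
spectral radius ρ = 0.5053; 0.5053 < 1 ⇒ converges.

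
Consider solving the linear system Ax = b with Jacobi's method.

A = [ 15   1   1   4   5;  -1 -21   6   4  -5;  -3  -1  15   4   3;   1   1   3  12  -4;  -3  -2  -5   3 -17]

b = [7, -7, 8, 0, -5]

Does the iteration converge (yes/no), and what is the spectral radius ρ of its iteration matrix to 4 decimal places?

Split A = D + L + U, D = diag(15, -21, 15, 12, -17).
T_J = -D⁻¹(L+U): T[3,1] = -(1)/(12) = -0.0833; T[3,3] = 0.
  T[0,:] = [+0.0000 -0.0667 -0.0667 -0.2667 -0.3333]
  T[1,:] = [-0.0476 +0.0000 +0.2857 +0.1905 -0.2381]
  T[2,:] = [+0.2000 +0.0667 +0.0000 -0.2667 -0.2000]
  T[3,:] = [-0.0833 -0.0833 -0.2500 +0.0000 +0.3333]
  T[4,:] = [-0.1765 -0.1176 -0.2941 +0.1765 +0.0000]
|eigenvalues of T|: 0.6624, 0.2629, 0.2629, 0.0854, 0.0854.
spectral radius ρ = 0.6624; 0.6624 < 1: convergent.

yes, ρ = 0.6624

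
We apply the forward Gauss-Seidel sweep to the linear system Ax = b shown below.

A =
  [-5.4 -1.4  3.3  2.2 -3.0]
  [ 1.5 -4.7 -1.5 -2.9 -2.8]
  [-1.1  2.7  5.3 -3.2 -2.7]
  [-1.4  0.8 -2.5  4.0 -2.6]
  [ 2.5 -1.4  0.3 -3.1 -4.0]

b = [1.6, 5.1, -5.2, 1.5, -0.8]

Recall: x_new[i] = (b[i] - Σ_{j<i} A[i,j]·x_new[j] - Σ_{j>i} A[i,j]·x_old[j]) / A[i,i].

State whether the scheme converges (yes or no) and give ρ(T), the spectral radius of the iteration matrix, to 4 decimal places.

no, ρ = 1.2183

Let D = diag(-5.4, -4.7, 5.3, 4, -4); L, U the strict triangles.
Gauss-Seidel: T = -(D+L)⁻¹U, row 0 first, T[0,2] = -(3.3)/(-5.4) = +0.6111; later rows by forward substitution.
  T[0,:] = [+0.0000, -0.2593, +0.6111, +0.4074, -0.5556]
  T[1,:] = [+0.0000, -0.0827, -0.1241, -0.4870, -0.7730]
  T[2,:] = [+0.0000, -0.0117, +0.1901, +0.9364, +0.7879]
  T[3,:] = [+0.0000, -0.0815, +0.3575, +0.8253, +1.1026]
  T[4,:] = [+0.0000, -0.0708, +0.1626, -0.1443, -0.8721]
|λ(T)| sorted: 1.2183, 0.8686, 0.1861, 0.1030, 0.0000.
spectral radius ρ = 1.2183; 1.2183 > 1: divergent.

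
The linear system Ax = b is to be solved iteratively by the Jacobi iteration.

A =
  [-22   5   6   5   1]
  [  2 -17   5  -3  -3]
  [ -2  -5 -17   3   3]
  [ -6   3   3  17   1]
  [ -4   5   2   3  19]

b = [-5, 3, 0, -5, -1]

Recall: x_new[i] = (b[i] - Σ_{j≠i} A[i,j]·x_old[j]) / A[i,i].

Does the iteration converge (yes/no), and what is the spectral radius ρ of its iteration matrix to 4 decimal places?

yes, ρ = 0.5169

A = D + L + U where D = diag(-22, -17, -17, 17, 19).
Jacobi T = -D⁻¹(L+U): T[3,1] = -(3)/(17) = -0.1765; T[3,3] = 0.
  T[0,:] = [+0.0000, +0.2273, +0.2727, +0.2273, +0.0455]
  T[1,:] = [+0.1176, +0.0000, +0.2941, -0.1765, -0.1765]
  T[2,:] = [-0.1176, -0.2941, +0.0000, +0.1765, +0.1765]
  T[3,:] = [+0.3529, -0.1765, -0.1765, +0.0000, -0.0588]
  T[4,:] = [+0.2105, -0.2632, -0.1053, -0.1579, +0.0000]
|roots of det(T-λI)|: 0.5169, 0.3958, 0.3958, 0.3013, 0.0738.
ρ(T) = max|λ| = 0.5169; 0.5169 < 1, so it converges for any x₀.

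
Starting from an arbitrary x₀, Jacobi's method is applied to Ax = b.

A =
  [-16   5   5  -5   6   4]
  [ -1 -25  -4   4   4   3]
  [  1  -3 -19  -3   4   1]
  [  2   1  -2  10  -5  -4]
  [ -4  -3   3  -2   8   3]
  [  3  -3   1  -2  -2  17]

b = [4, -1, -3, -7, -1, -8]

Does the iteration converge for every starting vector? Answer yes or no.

Write A = D+L+U with D = diag(-16, -25, -19, 10, 8, 17).
Jacobi T = -D⁻¹(L+U): T[0,2] = -(5)/(-16) = +0.3125; T[0,0] = 0.
  T[0,:] = [+0.0000  +0.3125  +0.3125  -0.3125  +0.3750  +0.2500]
  T[1,:] = [-0.0400  +0.0000  -0.1600  +0.1600  +0.1600  +0.1200]
  T[2,:] = [+0.0526  -0.1579  +0.0000  -0.1579  +0.2105  +0.0526]
  T[3,:] = [-0.2000  -0.1000  +0.2000  +0.0000  +0.5000  +0.4000]
  T[4,:] = [+0.5000  +0.3750  -0.3750  +0.2500  +0.0000  -0.3750]
  T[5,:] = [-0.1765  +0.1765  -0.0588  +0.1176  +0.1176  +0.0000]
eigenvalue magnitudes: 0.5711, 0.3938, 0.3938, 0.2515, 0.2435, 0.2435.
ρ(T) = max|λ| = 0.5711; 0.5711 < 1 ⇒ converges.

yes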